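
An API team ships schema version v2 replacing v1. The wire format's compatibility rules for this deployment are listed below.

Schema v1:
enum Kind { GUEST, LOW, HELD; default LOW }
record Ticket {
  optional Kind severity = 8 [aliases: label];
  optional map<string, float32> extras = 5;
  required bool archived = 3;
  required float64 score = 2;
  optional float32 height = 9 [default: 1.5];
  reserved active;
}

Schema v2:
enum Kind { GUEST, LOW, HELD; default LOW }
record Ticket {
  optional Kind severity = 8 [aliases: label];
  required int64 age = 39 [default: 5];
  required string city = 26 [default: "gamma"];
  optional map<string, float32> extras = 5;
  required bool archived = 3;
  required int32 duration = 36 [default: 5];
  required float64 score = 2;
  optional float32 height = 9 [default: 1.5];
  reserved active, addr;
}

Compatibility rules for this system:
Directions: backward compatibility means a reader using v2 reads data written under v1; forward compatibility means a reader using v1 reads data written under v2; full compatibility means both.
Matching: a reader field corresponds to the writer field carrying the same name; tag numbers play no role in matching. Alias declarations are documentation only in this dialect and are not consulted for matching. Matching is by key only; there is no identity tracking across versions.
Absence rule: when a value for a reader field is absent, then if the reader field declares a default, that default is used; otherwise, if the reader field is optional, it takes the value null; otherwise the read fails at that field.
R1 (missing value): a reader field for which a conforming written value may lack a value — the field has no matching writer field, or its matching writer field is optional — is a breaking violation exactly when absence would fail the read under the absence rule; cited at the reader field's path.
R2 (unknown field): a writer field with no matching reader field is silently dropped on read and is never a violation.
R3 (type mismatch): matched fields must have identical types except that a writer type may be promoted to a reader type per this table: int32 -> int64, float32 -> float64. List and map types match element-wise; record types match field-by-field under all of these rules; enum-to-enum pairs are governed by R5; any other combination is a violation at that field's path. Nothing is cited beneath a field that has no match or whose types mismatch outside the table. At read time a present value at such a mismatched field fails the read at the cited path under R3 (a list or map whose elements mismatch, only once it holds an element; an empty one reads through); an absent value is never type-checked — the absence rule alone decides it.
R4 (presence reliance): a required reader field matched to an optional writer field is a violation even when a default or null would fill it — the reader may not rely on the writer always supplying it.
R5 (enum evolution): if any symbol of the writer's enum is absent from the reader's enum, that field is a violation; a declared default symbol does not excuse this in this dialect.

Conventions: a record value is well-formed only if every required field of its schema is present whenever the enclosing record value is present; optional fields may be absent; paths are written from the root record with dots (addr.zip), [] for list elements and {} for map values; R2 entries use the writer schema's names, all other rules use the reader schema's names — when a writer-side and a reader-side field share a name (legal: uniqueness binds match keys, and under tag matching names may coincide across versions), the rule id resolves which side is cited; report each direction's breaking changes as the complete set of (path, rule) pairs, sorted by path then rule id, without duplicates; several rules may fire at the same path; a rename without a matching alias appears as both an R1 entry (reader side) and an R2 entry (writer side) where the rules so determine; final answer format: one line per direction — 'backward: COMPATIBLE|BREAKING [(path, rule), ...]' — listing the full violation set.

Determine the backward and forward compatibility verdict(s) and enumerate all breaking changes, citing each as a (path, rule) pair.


arrows below run writer -> reader for Ticket
backward on Ticket — v2 reading data written by v1:
  severity <- severity (Kind -> Kind, writer optional)
  age has no writer counterpart
  city has no writer counterpart
  extras <- extras (map<string, float32> -> map<string, float32>, writer optional)
  archived <- archived (bool -> bool, writer required)
  duration has no writer counterpart
  score <- score (float64 -> float64, writer required)
  height <- height (float32 -> float32, writer optional)
  => no violations; backward on Ticket: COMPATIBLE
forward on Ticket — v1 reading data written by v2:
  severity <- severity (Kind -> Kind, writer optional)
  extras <- extras (map<string, float32> -> map<string, float32>, writer optional)
  archived <- archived (bool -> bool, writer required)
  score <- score (float64 -> float64, writer required)
  height <- height (float32 -> float32, writer optional)
  writer field age has no reader counterpart
  writer field city has no reader counterpart
  writer field duration has no reader counterpart
  => no violations; forward on Ticket: COMPATIBLE

backward: COMPATIBLE []; forward: COMPATIBLE []


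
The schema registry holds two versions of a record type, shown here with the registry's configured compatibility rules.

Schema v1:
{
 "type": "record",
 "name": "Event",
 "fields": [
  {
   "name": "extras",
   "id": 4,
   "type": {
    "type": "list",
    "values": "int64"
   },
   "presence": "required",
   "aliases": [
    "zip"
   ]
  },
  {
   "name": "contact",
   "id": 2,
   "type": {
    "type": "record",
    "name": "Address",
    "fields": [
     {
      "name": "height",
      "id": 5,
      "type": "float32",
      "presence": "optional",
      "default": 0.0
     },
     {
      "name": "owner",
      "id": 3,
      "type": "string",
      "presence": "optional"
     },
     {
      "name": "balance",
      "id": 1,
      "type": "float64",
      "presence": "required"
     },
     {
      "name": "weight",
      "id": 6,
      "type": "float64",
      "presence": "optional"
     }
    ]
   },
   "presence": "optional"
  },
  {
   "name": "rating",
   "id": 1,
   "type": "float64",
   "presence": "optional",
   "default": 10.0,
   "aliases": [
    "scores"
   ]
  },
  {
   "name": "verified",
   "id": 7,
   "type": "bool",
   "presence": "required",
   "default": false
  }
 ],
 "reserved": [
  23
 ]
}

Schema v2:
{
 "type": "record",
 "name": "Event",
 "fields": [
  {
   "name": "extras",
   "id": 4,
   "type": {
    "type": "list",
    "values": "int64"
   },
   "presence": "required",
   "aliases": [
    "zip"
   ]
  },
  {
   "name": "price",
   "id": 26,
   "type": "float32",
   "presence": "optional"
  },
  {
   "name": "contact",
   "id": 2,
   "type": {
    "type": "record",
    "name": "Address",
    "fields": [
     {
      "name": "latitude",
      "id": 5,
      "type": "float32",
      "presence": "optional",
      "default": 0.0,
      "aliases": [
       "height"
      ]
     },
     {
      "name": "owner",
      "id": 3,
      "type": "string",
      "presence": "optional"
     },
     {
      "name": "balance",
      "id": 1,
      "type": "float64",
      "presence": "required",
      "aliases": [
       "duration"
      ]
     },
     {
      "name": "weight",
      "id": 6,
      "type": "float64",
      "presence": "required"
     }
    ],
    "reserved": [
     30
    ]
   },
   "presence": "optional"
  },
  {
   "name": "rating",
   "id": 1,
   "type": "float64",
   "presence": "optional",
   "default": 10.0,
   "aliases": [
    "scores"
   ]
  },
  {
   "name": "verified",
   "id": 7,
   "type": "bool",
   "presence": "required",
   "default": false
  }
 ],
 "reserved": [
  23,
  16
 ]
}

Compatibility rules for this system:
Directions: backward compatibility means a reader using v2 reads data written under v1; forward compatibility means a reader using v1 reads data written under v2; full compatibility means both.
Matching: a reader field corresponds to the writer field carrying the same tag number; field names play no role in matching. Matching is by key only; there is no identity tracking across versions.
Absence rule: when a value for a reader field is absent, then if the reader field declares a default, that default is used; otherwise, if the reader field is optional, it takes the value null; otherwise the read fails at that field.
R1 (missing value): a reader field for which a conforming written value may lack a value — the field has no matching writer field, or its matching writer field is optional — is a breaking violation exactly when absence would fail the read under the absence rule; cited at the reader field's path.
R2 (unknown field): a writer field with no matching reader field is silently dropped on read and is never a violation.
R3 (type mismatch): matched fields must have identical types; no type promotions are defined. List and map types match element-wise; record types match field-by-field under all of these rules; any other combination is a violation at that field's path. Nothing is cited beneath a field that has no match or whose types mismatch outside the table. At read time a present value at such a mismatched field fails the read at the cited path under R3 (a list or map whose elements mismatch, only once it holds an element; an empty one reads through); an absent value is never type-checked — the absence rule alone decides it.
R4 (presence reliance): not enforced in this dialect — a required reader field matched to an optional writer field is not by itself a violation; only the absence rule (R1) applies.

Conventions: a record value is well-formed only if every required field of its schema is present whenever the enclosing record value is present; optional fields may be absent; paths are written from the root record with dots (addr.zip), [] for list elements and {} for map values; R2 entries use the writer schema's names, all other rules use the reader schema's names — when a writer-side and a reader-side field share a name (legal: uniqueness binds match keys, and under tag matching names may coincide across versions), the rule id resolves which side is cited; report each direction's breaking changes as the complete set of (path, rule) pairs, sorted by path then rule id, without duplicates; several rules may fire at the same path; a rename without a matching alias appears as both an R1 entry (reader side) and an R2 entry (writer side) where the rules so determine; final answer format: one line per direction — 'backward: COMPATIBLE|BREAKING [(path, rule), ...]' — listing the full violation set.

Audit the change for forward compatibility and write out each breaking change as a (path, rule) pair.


forward: COMPATIBLE []

the writer's type comes first in each Event pair
forward on Event — v1 reading data written by v2:
  writer required, list<int64> -> list<int64>: reader extras maps from writer extras
  writer optional, Address -> Address: reader contact maps from writer contact
  writer optional, float64 -> float64: reader rating maps from writer rating
  writer required, bool -> bool: reader verified maps from writer verified
  leftover writer field: price
  writer optional, float32 -> float32: reader contact.height maps from writer contact.latitude
  writer optional, string -> string: reader contact.owner maps from writer contact.owner
  writer required, float64 -> float64: reader contact.balance maps from writer contact.balance
  writer required, float64 -> float64: reader contact.weight maps from writer contact.weight
  => forward: COMPATIBLE
remaining Event differences; none change what is asked:
  added field price to record Event: optional float32, tag 26 (in v2 it sits immediately before contact) -> fires no rule on Event, leaving the asked answer as it is
  renamed field height to latitude in record Address (alias height declared on the renamed field) -> fires no rule on Event, leaving the asked answer as it is
  field weight in record Address: optional changed to required -> affects backward compatibility only, which is not asked


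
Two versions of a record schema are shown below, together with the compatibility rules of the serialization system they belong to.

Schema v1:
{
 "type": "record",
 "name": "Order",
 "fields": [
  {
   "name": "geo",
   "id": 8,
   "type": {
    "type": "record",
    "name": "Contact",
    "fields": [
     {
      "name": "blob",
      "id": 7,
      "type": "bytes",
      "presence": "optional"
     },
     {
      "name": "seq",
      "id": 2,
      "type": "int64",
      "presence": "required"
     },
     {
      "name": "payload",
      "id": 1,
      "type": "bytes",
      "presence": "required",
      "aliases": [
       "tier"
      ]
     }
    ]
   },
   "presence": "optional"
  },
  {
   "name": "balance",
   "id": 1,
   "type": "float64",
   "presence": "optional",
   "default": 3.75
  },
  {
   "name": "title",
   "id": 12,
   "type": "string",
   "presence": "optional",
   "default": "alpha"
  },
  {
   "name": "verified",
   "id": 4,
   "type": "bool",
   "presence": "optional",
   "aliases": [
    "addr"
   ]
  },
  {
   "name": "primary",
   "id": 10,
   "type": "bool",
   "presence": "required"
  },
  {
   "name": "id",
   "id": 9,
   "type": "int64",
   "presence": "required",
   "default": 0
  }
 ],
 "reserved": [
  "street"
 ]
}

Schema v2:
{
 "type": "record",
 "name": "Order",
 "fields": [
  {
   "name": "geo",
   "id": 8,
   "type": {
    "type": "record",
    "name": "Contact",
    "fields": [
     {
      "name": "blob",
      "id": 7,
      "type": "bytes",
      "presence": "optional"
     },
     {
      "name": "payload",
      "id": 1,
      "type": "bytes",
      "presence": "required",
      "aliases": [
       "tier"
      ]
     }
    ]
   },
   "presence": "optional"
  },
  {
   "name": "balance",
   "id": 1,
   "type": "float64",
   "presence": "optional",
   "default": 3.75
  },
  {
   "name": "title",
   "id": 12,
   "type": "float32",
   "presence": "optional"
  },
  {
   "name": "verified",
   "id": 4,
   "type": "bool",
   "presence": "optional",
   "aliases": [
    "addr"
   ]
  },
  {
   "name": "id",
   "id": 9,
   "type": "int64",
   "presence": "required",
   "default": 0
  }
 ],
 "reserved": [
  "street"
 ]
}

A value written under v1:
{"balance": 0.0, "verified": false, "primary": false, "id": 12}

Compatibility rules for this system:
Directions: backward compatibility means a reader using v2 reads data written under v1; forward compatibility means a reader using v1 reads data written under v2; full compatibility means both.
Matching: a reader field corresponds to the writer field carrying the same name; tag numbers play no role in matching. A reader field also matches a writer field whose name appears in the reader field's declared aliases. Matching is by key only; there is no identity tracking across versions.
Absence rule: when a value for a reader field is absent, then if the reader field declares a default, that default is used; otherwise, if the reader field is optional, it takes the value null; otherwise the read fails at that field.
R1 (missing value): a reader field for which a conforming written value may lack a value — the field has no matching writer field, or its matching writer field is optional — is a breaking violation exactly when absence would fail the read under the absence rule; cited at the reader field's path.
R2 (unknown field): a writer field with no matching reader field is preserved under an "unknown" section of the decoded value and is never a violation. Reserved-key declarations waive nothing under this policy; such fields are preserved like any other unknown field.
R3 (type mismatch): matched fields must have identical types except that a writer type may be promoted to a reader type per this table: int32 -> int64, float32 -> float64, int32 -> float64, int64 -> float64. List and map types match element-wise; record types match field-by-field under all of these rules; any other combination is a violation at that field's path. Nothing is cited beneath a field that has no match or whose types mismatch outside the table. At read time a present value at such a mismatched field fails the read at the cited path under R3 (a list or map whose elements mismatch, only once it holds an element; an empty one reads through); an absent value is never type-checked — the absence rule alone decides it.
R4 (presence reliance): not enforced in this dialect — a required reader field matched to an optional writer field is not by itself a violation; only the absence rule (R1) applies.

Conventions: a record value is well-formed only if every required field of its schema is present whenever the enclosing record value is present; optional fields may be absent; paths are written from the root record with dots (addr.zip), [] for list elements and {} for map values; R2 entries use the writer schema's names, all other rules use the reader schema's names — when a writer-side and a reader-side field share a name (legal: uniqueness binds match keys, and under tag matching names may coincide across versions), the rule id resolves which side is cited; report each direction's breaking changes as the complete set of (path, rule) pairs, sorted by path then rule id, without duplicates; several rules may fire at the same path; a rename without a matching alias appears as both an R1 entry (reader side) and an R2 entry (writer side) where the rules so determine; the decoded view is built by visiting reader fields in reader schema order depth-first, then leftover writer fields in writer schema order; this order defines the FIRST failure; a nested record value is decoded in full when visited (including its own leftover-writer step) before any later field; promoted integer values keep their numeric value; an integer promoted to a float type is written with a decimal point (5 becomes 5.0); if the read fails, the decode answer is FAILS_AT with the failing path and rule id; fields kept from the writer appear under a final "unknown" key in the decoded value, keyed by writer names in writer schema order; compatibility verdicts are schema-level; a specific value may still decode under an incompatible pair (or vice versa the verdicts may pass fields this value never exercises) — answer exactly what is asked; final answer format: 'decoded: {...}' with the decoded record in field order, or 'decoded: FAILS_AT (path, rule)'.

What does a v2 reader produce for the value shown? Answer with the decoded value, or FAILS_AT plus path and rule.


arrows below run writer -> reader for Order
migrating the Order value to v2:
  geo := null (not supplied -> null)
  balance := 0.0
  title := null (not supplied -> null)
  verified := false
  id := 12
  writer primary: kept under "unknown"
  => decoded: {"geo": null, "balance": 0.0, "title": null, "verified": false, "id": 12, "unknown": {"primary": false}}
ruling out the remaining Order differences:
  removed field seq from record Contact -> matters for Order compatibility verdicts, not for this value's decode

decoded: {"geo": null, "balance": 0.0, "title": null, "verified": false, "id": 12, "unknown": {"primary": false}}


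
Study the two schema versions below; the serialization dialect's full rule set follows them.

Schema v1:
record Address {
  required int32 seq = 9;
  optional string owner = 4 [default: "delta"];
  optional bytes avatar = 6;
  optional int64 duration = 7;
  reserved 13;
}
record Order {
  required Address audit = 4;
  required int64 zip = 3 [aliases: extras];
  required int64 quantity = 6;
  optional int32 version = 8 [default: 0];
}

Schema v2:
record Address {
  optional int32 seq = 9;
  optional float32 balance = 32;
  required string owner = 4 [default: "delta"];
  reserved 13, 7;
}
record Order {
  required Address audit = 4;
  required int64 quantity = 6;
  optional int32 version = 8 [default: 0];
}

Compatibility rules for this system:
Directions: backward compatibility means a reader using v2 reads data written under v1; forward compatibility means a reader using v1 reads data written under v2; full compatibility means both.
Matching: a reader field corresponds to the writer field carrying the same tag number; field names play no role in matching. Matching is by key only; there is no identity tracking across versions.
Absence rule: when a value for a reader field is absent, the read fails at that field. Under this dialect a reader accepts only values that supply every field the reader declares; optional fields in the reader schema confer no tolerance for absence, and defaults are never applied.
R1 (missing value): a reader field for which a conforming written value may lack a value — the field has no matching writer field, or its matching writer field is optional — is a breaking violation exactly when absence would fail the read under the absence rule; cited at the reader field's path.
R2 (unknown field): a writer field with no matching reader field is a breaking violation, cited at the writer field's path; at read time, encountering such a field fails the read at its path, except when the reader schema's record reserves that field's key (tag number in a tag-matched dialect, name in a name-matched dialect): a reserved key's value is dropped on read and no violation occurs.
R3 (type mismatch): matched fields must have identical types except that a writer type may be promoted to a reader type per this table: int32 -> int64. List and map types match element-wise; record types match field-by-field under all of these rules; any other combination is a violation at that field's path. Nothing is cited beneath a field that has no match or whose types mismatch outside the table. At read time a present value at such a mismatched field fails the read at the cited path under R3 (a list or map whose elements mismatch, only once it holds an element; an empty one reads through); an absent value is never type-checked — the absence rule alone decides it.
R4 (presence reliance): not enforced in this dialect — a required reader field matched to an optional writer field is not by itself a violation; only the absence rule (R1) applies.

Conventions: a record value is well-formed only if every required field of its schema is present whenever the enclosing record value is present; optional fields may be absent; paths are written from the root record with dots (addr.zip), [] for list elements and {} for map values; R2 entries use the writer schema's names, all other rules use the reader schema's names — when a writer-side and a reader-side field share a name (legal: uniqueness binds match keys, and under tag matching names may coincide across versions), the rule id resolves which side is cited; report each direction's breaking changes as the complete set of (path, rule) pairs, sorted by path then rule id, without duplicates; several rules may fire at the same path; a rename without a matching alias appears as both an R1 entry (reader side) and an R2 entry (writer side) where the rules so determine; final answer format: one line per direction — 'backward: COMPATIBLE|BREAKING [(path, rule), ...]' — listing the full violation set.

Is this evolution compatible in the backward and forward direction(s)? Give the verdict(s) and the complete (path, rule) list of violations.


in Order below, arrows point writer -> reader
backward on Order — v2 reading data written by v1:
  writer required, Address -> Address: reader audit maps from writer audit
  writer required, int64 -> int64: reader quantity maps from writer quantity
  writer optional, int32 -> int32: reader version maps from writer version
  writer field zip has no reader counterpart
  writer required, int32 -> int32: reader audit.seq maps from writer audit.seq
  audit.balance: no writer-side match
  writer optional, string -> string: reader audit.owner maps from writer audit.owner
  writer field audit.avatar has no reader counterpart
  writer field audit.duration has no reader counterpart
  rule R2 violated at audit.avatar
  rule R1 violated at audit.balance
  rule R1 violated at audit.owner
  rule R1 violated at version
  rule R2 violated at zip
  => backward: BREAKING (5)
forward on Order — v1 reading data written by v2:
  writer required, Address -> Address: reader audit maps from writer audit
  zip: no writer-side match
  writer required, int64 -> int64: reader quantity maps from writer quantity
  writer optional, int32 -> int32: reader version maps from writer version
  writer optional, int32 -> int32: reader audit.seq maps from writer audit.seq
  writer required, string -> string: reader audit.owner maps from writer audit.owner
  audit.avatar: no writer-side match
  audit.duration: no writer-side match
  writer field audit.balance has no reader counterpart
  rule R1 violated at audit.avatar
  rule R2 violated at audit.balance
  rule R1 violated at audit.duration
  rule R1 violated at audit.seq
  rule R1 violated at version
  rule R1 violated at zip
  => forward: BREAKING (6)

backward: BREAKING [(audit.avatar, R2), (audit.balance, R1), (audit.owner, R1), (version, R1), (zip, R2)]; forward: BREAKING [(audit.avatar, R1), (audit.balance, R2), (audit.duration, R1), (audit.seq, R1), (version, R1), (zip, R1)]


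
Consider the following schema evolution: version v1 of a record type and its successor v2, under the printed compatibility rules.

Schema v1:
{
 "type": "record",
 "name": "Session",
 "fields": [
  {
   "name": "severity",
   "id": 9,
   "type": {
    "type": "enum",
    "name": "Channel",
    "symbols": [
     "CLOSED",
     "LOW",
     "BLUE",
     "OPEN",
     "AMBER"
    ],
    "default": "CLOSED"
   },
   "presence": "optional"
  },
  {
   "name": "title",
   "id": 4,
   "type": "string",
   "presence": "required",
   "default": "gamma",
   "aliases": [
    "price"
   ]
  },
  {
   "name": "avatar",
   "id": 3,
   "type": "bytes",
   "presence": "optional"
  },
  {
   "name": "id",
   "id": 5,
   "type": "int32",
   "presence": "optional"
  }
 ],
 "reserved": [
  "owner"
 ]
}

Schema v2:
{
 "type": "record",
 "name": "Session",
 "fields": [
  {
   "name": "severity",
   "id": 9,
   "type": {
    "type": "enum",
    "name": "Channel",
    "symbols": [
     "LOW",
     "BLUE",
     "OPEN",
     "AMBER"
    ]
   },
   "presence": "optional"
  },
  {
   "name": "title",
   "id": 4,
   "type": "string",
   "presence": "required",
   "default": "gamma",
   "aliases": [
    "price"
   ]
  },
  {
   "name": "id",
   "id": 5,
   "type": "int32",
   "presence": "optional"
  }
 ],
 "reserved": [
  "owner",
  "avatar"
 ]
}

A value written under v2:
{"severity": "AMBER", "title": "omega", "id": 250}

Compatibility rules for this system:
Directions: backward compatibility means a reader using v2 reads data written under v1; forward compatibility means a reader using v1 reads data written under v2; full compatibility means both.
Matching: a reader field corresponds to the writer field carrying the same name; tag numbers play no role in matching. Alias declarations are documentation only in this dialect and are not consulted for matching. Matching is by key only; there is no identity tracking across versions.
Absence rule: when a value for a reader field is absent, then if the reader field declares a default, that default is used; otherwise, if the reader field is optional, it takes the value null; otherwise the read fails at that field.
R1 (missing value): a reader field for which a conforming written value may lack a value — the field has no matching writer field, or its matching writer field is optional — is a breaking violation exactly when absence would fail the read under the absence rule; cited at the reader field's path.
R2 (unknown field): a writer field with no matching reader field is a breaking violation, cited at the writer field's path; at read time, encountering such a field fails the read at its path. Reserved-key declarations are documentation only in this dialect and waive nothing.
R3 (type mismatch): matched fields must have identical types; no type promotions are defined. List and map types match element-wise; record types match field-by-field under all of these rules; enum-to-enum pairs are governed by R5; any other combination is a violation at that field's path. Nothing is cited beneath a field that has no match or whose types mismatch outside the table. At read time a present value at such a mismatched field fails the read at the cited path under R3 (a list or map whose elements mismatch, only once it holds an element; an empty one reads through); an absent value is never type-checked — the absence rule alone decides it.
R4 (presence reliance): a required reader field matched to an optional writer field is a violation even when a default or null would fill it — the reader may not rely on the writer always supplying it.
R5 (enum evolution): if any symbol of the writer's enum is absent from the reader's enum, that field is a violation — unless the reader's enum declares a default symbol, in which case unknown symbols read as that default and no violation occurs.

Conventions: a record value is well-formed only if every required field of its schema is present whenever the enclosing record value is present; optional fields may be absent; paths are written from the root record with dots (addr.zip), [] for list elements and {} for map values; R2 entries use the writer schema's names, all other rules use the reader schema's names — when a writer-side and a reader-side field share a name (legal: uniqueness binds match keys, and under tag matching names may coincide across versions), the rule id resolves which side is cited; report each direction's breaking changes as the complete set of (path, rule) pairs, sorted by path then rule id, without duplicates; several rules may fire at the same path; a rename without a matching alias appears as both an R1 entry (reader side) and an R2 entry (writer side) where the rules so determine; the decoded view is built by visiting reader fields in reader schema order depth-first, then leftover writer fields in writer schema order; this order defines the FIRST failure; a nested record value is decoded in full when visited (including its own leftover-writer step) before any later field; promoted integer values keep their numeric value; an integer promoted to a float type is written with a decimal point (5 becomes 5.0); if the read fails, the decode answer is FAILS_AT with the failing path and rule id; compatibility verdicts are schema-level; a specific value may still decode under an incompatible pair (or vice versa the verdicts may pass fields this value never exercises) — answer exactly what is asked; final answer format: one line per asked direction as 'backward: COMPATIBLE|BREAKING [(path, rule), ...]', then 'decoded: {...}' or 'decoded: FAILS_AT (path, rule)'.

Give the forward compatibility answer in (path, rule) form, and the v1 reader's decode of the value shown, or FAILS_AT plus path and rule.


forward: COMPATIBLE []; decoded: {"severity": "AMBER", "title": "omega", "avatar": null, "id": 250}

in Session below, arrows point writer -> reader
forward on Session — v1 reading data written by v2:
  severity: paired with writer severity (Channel -> Channel; writer optional)
  title: paired with writer title (string -> string; writer required)
  no writer field matches reader avatar
  id: paired with writer id (int32 -> int32; writer optional)
  => forward: COMPATIBLE
migrating the Session value to v1:
  severity := "AMBER"
  title := "omega"
  avatar := null (missing; optional => null)
  id := 250
  => decoded: {"severity": "AMBER", "title": "omega", "avatar": null, "id": 250}
the rest of the Session diff is inert for this question:
  enum Channel (field severity in record Session): symbol CLOSED removed (it was the default; the default is cleared) -> its effect on Session is confined to the backward direction, not asked
  removed field avatar from record Session (its key "avatar" joins the reserved list) -> its effect on Session is confined to the backward direction, not asked


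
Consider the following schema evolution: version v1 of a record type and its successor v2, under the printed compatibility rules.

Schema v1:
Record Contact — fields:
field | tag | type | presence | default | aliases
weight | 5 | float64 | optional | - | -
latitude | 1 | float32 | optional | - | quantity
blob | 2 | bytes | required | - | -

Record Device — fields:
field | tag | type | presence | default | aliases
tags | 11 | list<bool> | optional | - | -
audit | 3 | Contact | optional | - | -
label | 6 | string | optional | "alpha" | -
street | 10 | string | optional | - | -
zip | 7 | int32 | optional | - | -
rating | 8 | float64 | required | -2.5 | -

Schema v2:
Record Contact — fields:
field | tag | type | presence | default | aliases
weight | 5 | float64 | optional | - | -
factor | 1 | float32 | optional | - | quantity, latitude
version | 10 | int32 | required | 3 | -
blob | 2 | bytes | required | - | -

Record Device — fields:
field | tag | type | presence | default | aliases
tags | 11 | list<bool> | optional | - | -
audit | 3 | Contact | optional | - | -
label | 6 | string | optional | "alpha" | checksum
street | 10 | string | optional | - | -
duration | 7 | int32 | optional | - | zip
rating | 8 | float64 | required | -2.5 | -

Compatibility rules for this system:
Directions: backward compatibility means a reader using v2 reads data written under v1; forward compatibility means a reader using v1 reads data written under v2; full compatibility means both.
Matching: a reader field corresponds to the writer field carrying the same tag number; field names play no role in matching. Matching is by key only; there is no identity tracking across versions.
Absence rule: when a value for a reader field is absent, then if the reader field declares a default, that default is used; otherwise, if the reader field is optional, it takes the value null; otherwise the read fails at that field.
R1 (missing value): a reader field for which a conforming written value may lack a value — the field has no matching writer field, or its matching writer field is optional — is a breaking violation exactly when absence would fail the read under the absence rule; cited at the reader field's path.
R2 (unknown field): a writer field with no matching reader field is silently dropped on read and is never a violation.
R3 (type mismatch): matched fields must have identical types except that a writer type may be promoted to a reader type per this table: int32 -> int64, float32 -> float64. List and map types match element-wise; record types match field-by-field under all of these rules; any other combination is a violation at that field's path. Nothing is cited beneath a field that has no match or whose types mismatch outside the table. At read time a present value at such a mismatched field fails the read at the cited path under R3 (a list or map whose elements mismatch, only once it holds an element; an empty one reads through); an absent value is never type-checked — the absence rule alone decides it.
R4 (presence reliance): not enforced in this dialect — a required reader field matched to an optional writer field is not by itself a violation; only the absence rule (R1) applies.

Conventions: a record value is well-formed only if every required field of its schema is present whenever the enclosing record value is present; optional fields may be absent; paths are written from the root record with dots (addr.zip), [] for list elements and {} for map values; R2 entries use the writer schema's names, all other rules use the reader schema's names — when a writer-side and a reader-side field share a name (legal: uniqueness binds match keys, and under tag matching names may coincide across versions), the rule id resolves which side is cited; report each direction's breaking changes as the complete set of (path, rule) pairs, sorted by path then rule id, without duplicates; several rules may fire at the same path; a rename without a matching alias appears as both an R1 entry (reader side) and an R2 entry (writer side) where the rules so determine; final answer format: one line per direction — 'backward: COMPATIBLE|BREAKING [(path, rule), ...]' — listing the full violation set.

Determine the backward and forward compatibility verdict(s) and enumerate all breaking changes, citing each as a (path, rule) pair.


arrows below run writer -> reader for Device
backward for Device (reader v2, writer v1):
  writer optional, list<bool> -> list<bool>: reader tags maps from writer tags
  writer optional, Contact -> Contact: reader audit maps from writer audit
  writer optional, string -> string: reader label maps from writer label
  writer optional, string -> string: reader street maps from writer street
  writer optional, int32 -> int32: reader duration maps from writer zip
  writer required, float64 -> float64: reader rating maps from writer rating
  writer optional, float64 -> float64: reader audit.weight maps from writer audit.weight
  writer optional, float32 -> float32: reader audit.factor maps from writer audit.latitude
  audit.version has no writer counterpart
  writer required, bytes -> bytes: reader audit.blob maps from writer audit.blob
  => backward verdict for Device: COMPATIBLE, no violations
forward for Device (reader v1, writer v2):
  writer optional, list<bool> -> list<bool>: reader tags maps from writer tags
  writer optional, Contact -> Contact: reader audit maps from writer audit
  writer optional, string -> string: reader label maps from writer label
  writer optional, string -> string: reader street maps from writer street
  writer optional, int32 -> int32: reader zip maps from writer duration
  writer required, float64 -> float64: reader rating maps from writer rating
  writer optional, float64 -> float64: reader audit.weight maps from writer audit.weight
  writer optional, float32 -> float32: reader audit.latitude maps from writer audit.factor
  writer required, bytes -> bytes: reader audit.blob maps from writer audit.blob
  writer field audit.version has no reader counterpart
  => forward verdict for Device: COMPATIBLE, no violations

backward: COMPATIBLE []; forward: COMPATIBLE []


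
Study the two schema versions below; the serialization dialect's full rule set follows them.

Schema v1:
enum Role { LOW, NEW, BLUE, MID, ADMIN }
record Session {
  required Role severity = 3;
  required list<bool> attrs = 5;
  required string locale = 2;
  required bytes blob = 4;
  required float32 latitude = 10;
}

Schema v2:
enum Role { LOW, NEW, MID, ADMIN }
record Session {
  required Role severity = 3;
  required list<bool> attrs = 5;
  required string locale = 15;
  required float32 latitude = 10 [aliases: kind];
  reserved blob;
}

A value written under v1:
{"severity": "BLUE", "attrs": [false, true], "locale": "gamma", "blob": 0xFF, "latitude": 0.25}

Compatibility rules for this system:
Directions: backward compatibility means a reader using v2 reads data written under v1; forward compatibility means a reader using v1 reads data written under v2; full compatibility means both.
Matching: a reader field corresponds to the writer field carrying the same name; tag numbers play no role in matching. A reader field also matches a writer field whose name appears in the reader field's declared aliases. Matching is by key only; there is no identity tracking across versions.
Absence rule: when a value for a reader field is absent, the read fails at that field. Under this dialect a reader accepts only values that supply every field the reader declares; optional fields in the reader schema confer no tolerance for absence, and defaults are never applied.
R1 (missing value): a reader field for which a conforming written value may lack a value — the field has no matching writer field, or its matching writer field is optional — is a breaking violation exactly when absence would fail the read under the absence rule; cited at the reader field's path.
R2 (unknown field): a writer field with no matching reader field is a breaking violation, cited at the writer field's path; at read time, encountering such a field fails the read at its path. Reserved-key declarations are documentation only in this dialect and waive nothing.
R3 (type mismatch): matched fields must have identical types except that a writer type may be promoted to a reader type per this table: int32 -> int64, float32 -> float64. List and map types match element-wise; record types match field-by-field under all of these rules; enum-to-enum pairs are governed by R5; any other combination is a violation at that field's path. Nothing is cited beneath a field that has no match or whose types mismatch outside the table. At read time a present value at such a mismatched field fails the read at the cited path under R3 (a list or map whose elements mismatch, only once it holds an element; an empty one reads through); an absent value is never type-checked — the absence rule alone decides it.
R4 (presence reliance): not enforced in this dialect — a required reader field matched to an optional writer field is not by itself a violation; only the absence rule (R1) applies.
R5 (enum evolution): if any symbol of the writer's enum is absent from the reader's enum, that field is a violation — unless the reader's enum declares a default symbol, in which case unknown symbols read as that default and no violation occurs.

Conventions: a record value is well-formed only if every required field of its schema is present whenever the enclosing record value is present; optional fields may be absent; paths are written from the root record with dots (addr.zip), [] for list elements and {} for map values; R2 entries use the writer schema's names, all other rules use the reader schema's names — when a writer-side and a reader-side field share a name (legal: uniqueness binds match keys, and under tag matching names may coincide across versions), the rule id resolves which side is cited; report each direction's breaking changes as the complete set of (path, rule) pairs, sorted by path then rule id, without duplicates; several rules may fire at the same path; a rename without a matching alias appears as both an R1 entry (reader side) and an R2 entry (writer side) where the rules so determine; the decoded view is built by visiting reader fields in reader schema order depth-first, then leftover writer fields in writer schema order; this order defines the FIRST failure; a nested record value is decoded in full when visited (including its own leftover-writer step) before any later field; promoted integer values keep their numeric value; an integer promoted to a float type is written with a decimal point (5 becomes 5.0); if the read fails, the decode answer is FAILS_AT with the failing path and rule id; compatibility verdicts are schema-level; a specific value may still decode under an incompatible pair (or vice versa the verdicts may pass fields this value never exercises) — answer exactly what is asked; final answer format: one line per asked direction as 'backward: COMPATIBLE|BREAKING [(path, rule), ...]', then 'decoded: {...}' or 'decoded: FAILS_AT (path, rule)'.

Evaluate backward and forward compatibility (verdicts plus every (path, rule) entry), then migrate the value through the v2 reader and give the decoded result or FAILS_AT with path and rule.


arrows below run writer -> reader for Session
backward for Session (reader v2, writer v1):
  severity: Role -> Role, writer required; from severity
  attrs: list<bool> -> list<bool>, writer required; from attrs
  locale: string -> string, writer required; from locale
  latitude: float32 -> float32, writer required; from latitude
  blob (writer side), unknown to reader
  breaking: (blob, R2)
  breaking: (severity, R5)
  => backward: BREAKING (2)
forward for Session (reader v1, writer v2):
  severity: Role -> Role, writer required; from severity
  attrs: list<bool> -> list<bool>, writer required; from attrs
  locale: string -> string, writer required; from locale
  blob has no writer counterpart
  latitude: float32 -> float32, writer required; from latitude
  breaking: (blob, R1)
  => forward: BREAKING (1)
decode (reader v2):
  read fails at severity under R5
  => FAILS_AT (severity, R5)

backward: BREAKING [(blob, R2), (severity, R5)]; forward: BREAKING [(blob, R1)]; decoded: FAILS_AT (severity, R5)
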